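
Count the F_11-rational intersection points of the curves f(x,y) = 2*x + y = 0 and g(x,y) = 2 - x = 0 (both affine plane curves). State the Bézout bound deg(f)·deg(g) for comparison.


Common zeros: {(2, 7)}; count = 1; Bézout bound = 1.

deg(f) = 1, deg(g) = 1, so Bézout bound = 1.
Scan x ∈ F_11. For each x, list the y ∈ F_11 with f(x, y) ≡ 0 and those with g(x, y) ≡ 0 (mod 11); the common zeros in that column are the intersection.
  x = 0: f ≡ 0 at y ∈ {0}; g ≡ 0 at y ∈ ∅; common: ∅.
  x = 1: f ≡ 0 at y ∈ {9}; g ≡ 0 at y ∈ ∅; common: ∅.
  x = 2: f ≡ 0 at y ∈ {7}; g ≡ 0 at y ∈ {0, 1, 2, 3, 4, 5, 6, 7, 8, 9, 10}; common: {7}.
  x = 3: f ≡ 0 at y ∈ {5}; g ≡ 0 at y ∈ ∅; common: ∅.
  x = 4: f ≡ 0 at y ∈ {3}; g ≡ 0 at y ∈ ∅; common: ∅.
  x = 5: f ≡ 0 at y ∈ {1}; g ≡ 0 at y ∈ ∅; common: ∅.
  x = 6: f ≡ 0 at y ∈ {10}; g ≡ 0 at y ∈ ∅; common: ∅.
  x = 7: f ≡ 0 at y ∈ {8}; g ≡ 0 at y ∈ ∅; common: ∅.
  x = 8: f ≡ 0 at y ∈ {6}; g ≡ 0 at y ∈ ∅; common: ∅.
  x = 9: f ≡ 0 at y ∈ {4}; g ≡ 0 at y ∈ ∅; common: ∅.
  x = 10: f ≡ 0 at y ∈ {2}; g ≡ 0 at y ∈ ∅; common: ∅.
Collecting: common zeros = {(2, 7)}, so the count is 1.
Comparison with the Bézout bound: 1 ≤ 1 = deg(f)·deg(g), as expected for curves with no common component (the bound is attained).


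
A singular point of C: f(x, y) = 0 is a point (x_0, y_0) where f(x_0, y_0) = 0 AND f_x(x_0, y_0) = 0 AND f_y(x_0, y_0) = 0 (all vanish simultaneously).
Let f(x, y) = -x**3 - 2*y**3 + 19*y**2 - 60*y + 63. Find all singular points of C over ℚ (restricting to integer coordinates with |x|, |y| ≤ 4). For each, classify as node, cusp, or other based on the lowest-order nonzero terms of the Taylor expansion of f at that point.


Singular points: {(0, 3)}; classification: cusp.

Compute partial derivatives:
  f_x = -3*x**2.
  f_y = -6*y**2 + 38*y - 60.
Scan x_0 ∈ {−4, ..., 4}. For each x_0, f_y(x_0, y) is a polynomial in y; find its integer roots y ∈ {−4, ..., 4}, then test f_x and f at those candidates.
  x = -4: f_y(-4, y) = -6*y**2 + 38*y - 60; vanishes at y ∈ {3}. (-4, 3): f_x = -48 ≠ 0.
  x = -3: f_y(-3, y) = -6*y**2 + 38*y - 60; vanishes at y ∈ {3}. (-3, 3): f_x = -27 ≠ 0.
  x = -2: f_y(-2, y) = -6*y**2 + 38*y - 60; vanishes at y ∈ {3}. (-2, 3): f_x = -12 ≠ 0.
  x = -1: f_y(-1, y) = -6*y**2 + 38*y - 60; vanishes at y ∈ {3}. (-1, 3): f_x = -3 ≠ 0.
  x = 0: f_y(0, y) = -6*y**2 + 38*y - 60; vanishes at y ∈ {3}. (0, 3): f_x = 0, f = 0 — SINGULAR.
  x = 1: f_y(1, y) = -6*y**2 + 38*y - 60; vanishes at y ∈ {3}. (1, 3): f_x = -3 ≠ 0.
  x = 2: f_y(2, y) = -6*y**2 + 38*y - 60; vanishes at y ∈ {3}. (2, 3): f_x = -12 ≠ 0.
  x = 3: f_y(3, y) = -6*y**2 + 38*y - 60; vanishes at y ∈ {3}. (3, 3): f_x = -27 ≠ 0.
  x = 4: f_y(4, y) = -6*y**2 + 38*y - 60; vanishes at y ∈ {3}. (4, 3): f_x = -48 ≠ 0.
Only singular point on the grid: (0, 3).
Classify: substitute x = 0 + u, y = 3 + v and expand: f = -u**3 - 2*v**3 + v**2.
No constant or linear terms (consistent with a singular point). Quadratic part: v**2. Cubic part: -u**3 - 2*v**3.
The quadratic part v**2 is a perfect square, so there is a single (double) tangent line v = 0, i.e. y = 3. Restricting the cubic part to that line (v = 0) leaves -u**3 ≠ 0, so f is not divisible by v and the branch is v² ≈ u**3 to lowest order — this is a cusp.
Classification: cusp.


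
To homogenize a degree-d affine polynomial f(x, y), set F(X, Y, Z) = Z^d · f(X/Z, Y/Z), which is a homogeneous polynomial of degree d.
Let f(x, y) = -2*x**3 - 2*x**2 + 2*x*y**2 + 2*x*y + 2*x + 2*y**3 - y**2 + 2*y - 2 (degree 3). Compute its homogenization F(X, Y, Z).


F(X, Y, Z) = -2*X**3 - 2*X**2*Z + 2*X*Y**2 + 2*X*Y*Z + 2*X*Z**2 + 2*Y**3 - Y**2*Z + 2*Y*Z**2 - 2*Z**3

deg(f) = 3.
Substitute x = X/Z, y = Y/Z into f, then multiply by Z^3.
  monomial -2·x^3·y^0 ↦ -2·X^3·Y^0·Z^0.
  monomial -2·x^2·y^0 ↦ -2·X^2·Y^0·Z^1.
  monomial 2·x^1·y^2 ↦ 2·X^1·Y^2·Z^0.
  monomial 2·x^1·y^1 ↦ 2·X^1·Y^1·Z^1.
  monomial 2·x^1·y^0 ↦ 2·X^1·Y^0·Z^2.
  monomial 2·x^0·y^3 ↦ 2·X^0·Y^3·Z^0.
  monomial -1·x^0·y^2 ↦ -1·X^0·Y^2·Z^1.
  monomial 2·x^0·y^1 ↦ 2·X^0·Y^1·Z^2.
  monomial -2·x^0·y^0 ↦ -2·X^0·Y^0·Z^3.
Collecting: F(X, Y, Z) = -2*X**3 - 2*X**2*Z + 2*X*Y**2 + 2*X*Y*Z + 2*X*Z**2 + 2*Y**3 - Y**2*Z + 2*Y*Z**2 - 2*Z**3.


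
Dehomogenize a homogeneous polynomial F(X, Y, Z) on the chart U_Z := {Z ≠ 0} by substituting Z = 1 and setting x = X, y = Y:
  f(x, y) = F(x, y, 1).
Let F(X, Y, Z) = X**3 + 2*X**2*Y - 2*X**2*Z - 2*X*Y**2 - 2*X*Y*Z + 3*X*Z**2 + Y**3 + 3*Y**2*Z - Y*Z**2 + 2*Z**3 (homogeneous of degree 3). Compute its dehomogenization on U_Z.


f(x, y) = x**3 + 2*x**2*y - 2*x**2 - 2*x*y**2 - 2*x*y + 3*x + y**3 + 3*y**2 - y + 2

On U_Z we set Z = 1. Each monomial c·X^i·Y^j·Z^k in F becomes c·x^i·y^j·1^k = c·x^i·y^j.
Substituting Z = 1: F(X, Y, 1) = x**3 + 2*x**2*y - 2*x**2 - 2*x*y**2 - 2*x*y + 3*x + y**3 + 3*y**2 - y + 2.
Note: deg(f) ≤ deg(F) = 3; strict inequality happens when F is divisible by Z (lost terms).


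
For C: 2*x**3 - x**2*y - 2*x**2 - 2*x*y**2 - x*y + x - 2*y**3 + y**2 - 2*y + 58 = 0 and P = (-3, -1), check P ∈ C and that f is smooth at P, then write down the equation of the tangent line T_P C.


Tangent line at P: 60*x - 28*y + 152 = 0.

Step 1: f(-3, -1) = 0, so P lies on C.
Step 2: partial derivatives
  f_x(x, y) = 6*x**2 - 2*x*y - 4*x - 2*y**2 - y + 1, f_y(x, y) = -x**2 - 4*x*y - x - 6*y**2 + 2*y - 2.
  f_x(P) = 60, f_y(P) = -28 (gradient nonzero, so P is smooth).
Step 3: tangent line at P: 60·(x − -3) + -28·(y − -1) = 0.
Expanding: 60*x - 28*y + 152 = 0.


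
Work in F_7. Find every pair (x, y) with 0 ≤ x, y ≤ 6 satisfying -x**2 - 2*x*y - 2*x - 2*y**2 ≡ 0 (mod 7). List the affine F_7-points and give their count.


Affine F_7-points: {(0, 0), (1, 1), (1, 5), (2, 1), (2, 4), (3, 2), (5, 0), (5, 2)}; count = 8.

For each of the 49 pairs (x, y) ∈ F_7², evaluate f(x, y) mod 7. Record the zeros.
  x = 0: [0↦0, 1↦5, 2↦6, 3↦3, 4↦3, 5↦6, 6↦5]  zeros at y ∈ {0}
  x = 1: [0↦4, 1↦0, 2↦6, 3↦1, 4↦6, 5↦0, 6↦4]  zeros at y ∈ {1, 5}
  x = 2: [0↦6, 1↦0, 2↦4, 3↦4, 4↦0, 5↦6, 6↦1]  zeros at y ∈ {1, 4}
  x = 3: [0↦6, 1↦5, 2↦0, 3↦5, 4↦6, 5↦3, 6↦3]  zeros at y ∈ {2}
  x = 4: [0↦4, 1↦1, 2↦1, 3↦4, 4↦3, 5↦5, 6↦3]  zeros at y ∈ ∅
  x = 5: [0↦0, 1↦2, 2↦0, 3↦1, 4↦5, 5↦5, 6↦1]  zeros at y ∈ {0, 2}
  x = 6: [0↦1, 1↦1, 2↦4, 3↦3, 4↦5, 5↦3, 6↦4]  zeros at y ∈ ∅
Collecting zeros: affine points = {(0, 0), (1, 1), (1, 5), (2, 1), (2, 4), (3, 2), (5, 0), (5, 2)}.
Total count |C(F_7)_aff| = 8.


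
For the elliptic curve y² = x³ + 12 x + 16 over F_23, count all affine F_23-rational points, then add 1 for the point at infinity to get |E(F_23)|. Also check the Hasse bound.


Affine points = {(0, 4), (0, 19), (1, 11), (1, 12), (2, 5), (2, 18), (4, 6), (4, 17), (7, 11), (7, 12), (8, 7), (8, 16), (9, 5), (9, 18), (10, 3), (10, 20), (12, 5), (12, 18), (13, 0), (15, 11), (15, 12), (16, 7), (16, 16), (17, 2), (17, 21), (22, 7), (22, 16)}; affine count = 27; |E(F_23)| = 28.

Discriminant check: Δ ∝ 4a³ + 27b² = 4·12³ + 27·16² = 4·1728 + 27·256 ≡ 1 (mod 23). Nonzero ⇒ E is nonsingular.
For each x ∈ F_23, compute rhs = x³ + 12·x + 16 mod 23, then count y ∈ F_23 with y² ≡ rhs.
  x = 0: rhs = 16, matching y values: 4, 19 (2 points).
  x = 1: rhs = 6, matching y values: 11, 12 (2 points).
  x = 2: rhs = 2, matching y values: 5, 18 (2 points).
  x = 3: rhs = 10, matching y values: none (0 points).
  x = 4: rhs = 13, matching y values: 6, 17 (2 points).
  x = 5: rhs = 17, matching y values: none (0 points).
  x = 6: rhs = 5, matching y values: none (0 points).
  x = 7: rhs = 6, matching y values: 11, 12 (2 points).
  x = 8: rhs = 3, matching y values: 7, 16 (2 points).
  x = 9: rhs = 2, matching y values: 5, 18 (2 points).
  x = 10: rhs = 9, matching y values: 3, 20 (2 points).
  x = 11: rhs = 7, matching y values: none (0 points).
  x = 12: rhs = 2, matching y values: 5, 18 (2 points).
  x = 13: rhs = 0, matching y values: 0 (1 points).
  x = 14: rhs = 7, matching y values: none (0 points).
  x = 15: rhs = 6, matching y values: 11, 12 (2 points).
  x = 16: rhs = 3, matching y values: 7, 16 (2 points).
  x = 17: rhs = 4, matching y values: 2, 21 (2 points).
  x = 18: rhs = 15, matching y values: none (0 points).
  x = 19: rhs = 19, matching y values: none (0 points).
  x = 20: rhs = 22, matching y values: none (0 points).
  x = 21: rhs = 7, matching y values: none (0 points).
  x = 22: rhs = 3, matching y values: 7, 16 (2 points).
Total affine count: 27.
Full point count |E(F_23)| = 27 + 1 = 28.
Hasse bound: |28 − (23+1)| = |4| = 4 ≤ 2√23 ≈ 9.5917 ✓.


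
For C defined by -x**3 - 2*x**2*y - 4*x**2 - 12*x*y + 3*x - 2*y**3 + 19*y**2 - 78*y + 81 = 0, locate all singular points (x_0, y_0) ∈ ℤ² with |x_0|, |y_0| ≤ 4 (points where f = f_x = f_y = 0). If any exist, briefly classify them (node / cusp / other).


Singular points: {(-3, 3)}; classification: node.

Compute partial derivatives:
  f_x = -3*x**2 - 4*x*y - 8*x - 12*y + 3.
  f_y = -2*x**2 - 12*x - 6*y**2 + 38*y - 78.
Scan x_0 ∈ {−4, ..., 4}. For each x_0, f_y(x_0, y) is a polynomial in y; find its integer roots y ∈ {−4, ..., 4}, then test f_x and f at those candidates.
  x = -4: f_y(-4, y) = -6*y**2 + 38*y - 62; no integer root y with |y| ≤ 4.
  x = -3: f_y(-3, y) = -6*y**2 + 38*y - 60; vanishes at y ∈ {3}. (-3, 3): f_x = 0, f = 0 — SINGULAR.
  x = -2: f_y(-2, y) = -6*y**2 + 38*y - 62; no integer root y with |y| ≤ 4.
  x = -1: f_y(-1, y) = -6*y**2 + 38*y - 68; no integer root y with |y| ≤ 4.
  x = 0: f_y(0, y) = -6*y**2 + 38*y - 78; no integer root y with |y| ≤ 4.
  x = 1: f_y(1, y) = -6*y**2 + 38*y - 92; no integer root y with |y| ≤ 4.
  x = 2: f_y(2, y) = -6*y**2 + 38*y - 110; no integer root y with |y| ≤ 4.
  x = 3: f_y(3, y) = -6*y**2 + 38*y - 132; no integer root y with |y| ≤ 4.
  x = 4: f_y(4, y) = -6*y**2 + 38*y - 158; no integer root y with |y| ≤ 4.
Only singular point on the grid: (-3, 3).
Classify: substitute x = -3 + u, y = 3 + v and expand: f = -u**3 - 2*u**2*v - u**2 - 2*v**3 + v**2.
No constant or linear terms (consistent with a singular point). Quadratic part: -u**2 + v**2. Cubic part: -u**3 - 2*u**2*v - 2*v**3.
The quadratic part v**2 - u**2 = (v − u)(v + u) splits into two distinct linear factors, so there are two distinct tangent lines y − 3 = ±(x − -3) — this is a node (ordinary double point).
Classification: node.


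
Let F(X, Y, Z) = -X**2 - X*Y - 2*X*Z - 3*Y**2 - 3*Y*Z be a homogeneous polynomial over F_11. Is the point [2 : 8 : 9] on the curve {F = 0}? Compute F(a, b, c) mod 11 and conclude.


F(2,8,9) ≡ 9 (mod 11); P is NOT on the curve.

Evaluate F(2, 8, 9) term-by-term (mod 11).
  -X**2 ↦ -1·4·1·1 = -4
  -X*Y ↦ -1·2·8·1 = -16
  -2*X*Z ↦ -2·2·1·9 = -36
  -3*Y**2 ↦ -3·1·64·1 = -192
  -3*Y*Z ↦ -3·1·8·9 = -216
Sum: F(2, 8, 9) = (-4) + (-16) + (-36) + (-192) + (-216) = -464.
Reducing mod 11: -464 ≡ 9 (mod 11).
Since F(a, b, c) ≡ 9 ≠ 0 (mod 11), P does NOT lie on the curve.


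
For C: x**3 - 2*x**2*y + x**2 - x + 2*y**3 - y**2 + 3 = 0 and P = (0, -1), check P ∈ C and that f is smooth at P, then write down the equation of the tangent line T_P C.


Tangent line at P: -x + 8*y + 8 = 0.

Step 1: f(0, -1) = 0, so P lies on C.
Step 2: partial derivatives
  f_x(x, y) = 3*x**2 - 4*x*y + 2*x - 1, f_y(x, y) = -2*x**2 + 6*y**2 - 2*y.
  f_x(P) = -1, f_y(P) = 8 (gradient nonzero, so P is smooth).
Step 3: tangent line at P: -1·(x − 0) + 8·(y − -1) = 0.
Expanding: -x + 8*y + 8 = 0.


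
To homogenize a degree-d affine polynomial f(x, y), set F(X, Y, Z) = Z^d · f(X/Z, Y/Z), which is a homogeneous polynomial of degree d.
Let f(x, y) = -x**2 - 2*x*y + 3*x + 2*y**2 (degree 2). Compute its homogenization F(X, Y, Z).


F(X, Y, Z) = -X**2 - 2*X*Y + 3*X*Z + 2*Y**2

deg(f) = 2.
Substitute x = X/Z, y = Y/Z into f, then multiply by Z^2.
  monomial -1·x^2·y^0 ↦ -1·X^2·Y^0·Z^0.
  monomial -2·x^1·y^1 ↦ -2·X^1·Y^1·Z^0.
  monomial 3·x^1·y^0 ↦ 3·X^1·Y^0·Z^1.
  monomial 2·x^0·y^2 ↦ 2·X^0·Y^2·Z^0.
Collecting: F(X, Y, Z) = -X**2 - 2*X*Y + 3*X*Z + 2*Y**2.


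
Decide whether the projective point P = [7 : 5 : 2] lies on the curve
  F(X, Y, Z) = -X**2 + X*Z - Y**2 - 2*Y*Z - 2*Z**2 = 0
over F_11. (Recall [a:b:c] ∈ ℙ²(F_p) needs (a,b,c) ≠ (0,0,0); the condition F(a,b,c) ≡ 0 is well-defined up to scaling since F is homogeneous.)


F(7,5,2) ≡ 0 (mod 11); P is on the curve.

Evaluate F(7, 5, 2) term-by-term (mod 11).
  -X**2 ↦ -1·49·1·1 = -49
  X*Z ↦ 1·7·1·2 = 14
  -Y**2 ↦ -1·1·25·1 = -25
  -2*Y*Z ↦ -2·1·5·2 = -20
  -2*Z**2 ↦ -2·1·1·4 = -8
Sum: F(7, 5, 2) = (-49) + (14) + (-25) + (-20) + (-8) = -88.
Reducing mod 11: -88 ≡ 0 (mod 11).
Since F(a, b, c) ≡ 0 (mod 11), P lies on the curve.


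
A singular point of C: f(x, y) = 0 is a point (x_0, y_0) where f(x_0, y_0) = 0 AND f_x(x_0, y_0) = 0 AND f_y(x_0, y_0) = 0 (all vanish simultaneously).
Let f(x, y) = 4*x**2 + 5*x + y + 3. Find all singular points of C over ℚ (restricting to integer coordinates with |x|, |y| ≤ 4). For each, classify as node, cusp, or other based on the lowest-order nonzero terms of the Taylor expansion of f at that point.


No singular points in the scanned grid; C is smooth there.

Compute partial derivatives:
  f_x = 8*x + 5.
  f_y = 1.
f_y = 1 is a nonzero constant, so f_y never vanishes: no point (x, y) can satisfy f = f_x = f_y = 0. In particular no (x, y) ∈ {−4, ..., 4}² is singular; the curve is smooth.


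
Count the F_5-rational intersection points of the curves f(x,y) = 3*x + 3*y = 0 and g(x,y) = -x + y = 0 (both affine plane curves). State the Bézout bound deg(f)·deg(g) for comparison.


Common zeros: {(0, 0)}; count = 1; Bézout bound = 1.

deg(f) = 1, deg(g) = 1, so Bézout bound = 1.
Scan x ∈ F_5. For each x, list the y ∈ F_5 with f(x, y) ≡ 0 and those with g(x, y) ≡ 0 (mod 5); the common zeros in that column are the intersection.
  x = 0: f ≡ 0 at y ∈ {0}; g ≡ 0 at y ∈ {0}; common: {0}.
  x = 1: f ≡ 0 at y ∈ {4}; g ≡ 0 at y ∈ {1}; common: ∅.
  x = 2: f ≡ 0 at y ∈ {3}; g ≡ 0 at y ∈ {2}; common: ∅.
  x = 3: f ≡ 0 at y ∈ {2}; g ≡ 0 at y ∈ {3}; common: ∅.
  x = 4: f ≡ 0 at y ∈ {1}; g ≡ 0 at y ∈ {4}; common: ∅.
Collecting: common zeros = {(0, 0)}, so the count is 1.
Comparison with the Bézout bound: 1 ≤ 1 = deg(f)·deg(g), as expected for curves with no common component (the bound is attained).


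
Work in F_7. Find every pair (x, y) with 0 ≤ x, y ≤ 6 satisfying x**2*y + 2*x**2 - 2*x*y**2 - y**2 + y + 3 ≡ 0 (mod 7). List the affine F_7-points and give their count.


Affine F_7-points: {(1, 4), (1, 6), (2, 4), (3, 0), (4, 0), (4, 5)}; count = 6.

For each of the 49 pairs (x, y) ∈ F_7², evaluate f(x, y) mod 7. Record the zeros.
  x = 0: [0↦3, 1↦3, 2↦1, 3↦4, 4↦5, 5↦4, 6↦1]  zeros at y ∈ ∅
  x = 1: [0↦5, 1↦4, 2↦4, 3↦5, 4↦0, 5↦3, 6↦0]  zeros at y ∈ {4, 6}
  x = 2: [0↦4, 1↦4, 2↦1, 3↦2, 4↦0, 5↦2, 6↦1]  zeros at y ∈ {4}
  x = 3: [0↦0, 1↦3, 2↦6, 3↦2, 4↦5, 5↦1, 6↦4]  zeros at y ∈ {0}
  x = 4: [0↦0, 1↦1, 2↦5, 3↦5, 4↦1, 5↦0, 6↦2]  zeros at y ∈ {0, 5}
  x = 5: [0↦4, 1↦5, 2↦5, 3↦4, 4↦2, 5↦6, 6↦2]  zeros at y ∈ ∅
  x = 6: [0↦5, 1↦1, 2↦6, 3↦6, 4↦1, 5↦5, 6↦4]  zeros at y ∈ ∅
Collecting zeros: affine points = {(1, 4), (1, 6), (2, 4), (3, 0), (4, 0), (4, 5)}.
Total count |C(F_7)_aff| = 6.


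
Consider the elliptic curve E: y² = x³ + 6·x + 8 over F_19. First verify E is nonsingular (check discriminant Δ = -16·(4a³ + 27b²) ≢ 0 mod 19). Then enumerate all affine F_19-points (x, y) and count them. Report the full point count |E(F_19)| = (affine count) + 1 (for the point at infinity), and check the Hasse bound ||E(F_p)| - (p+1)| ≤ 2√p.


Affine points = {(2, 3), (2, 16), (4, 1), (4, 18), (5, 7), (5, 12), (8, 6), (8, 13), (10, 2), (10, 17), (14, 9), (14, 10), (16, 1), (16, 18), (17, 8), (17, 11), (18, 1), (18, 18)}; affine count = 18; |E(F_19)| = 19.

Discriminant check: Δ ∝ 4a³ + 27b² = 4·6³ + 27·8² = 4·216 + 27·64 ≡ 8 (mod 19). Nonzero ⇒ E is nonsingular.
For each x ∈ F_19, compute rhs = x³ + 6·x + 8 mod 19, then count y ∈ F_19 with y² ≡ rhs.
  x = 0: rhs = 8, matching y values: none (0 points).
  x = 1: rhs = 15, matching y values: none (0 points).
  x = 2: rhs = 9, matching y values: 3, 16 (2 points).
  x = 3: rhs = 15, matching y values: none (0 points).
  x = 4: rhs = 1, matching y values: 1, 18 (2 points).
  x = 5: rhs = 11, matching y values: 7, 12 (2 points).
  x = 6: rhs = 13, matching y values: none (0 points).
  x = 7: rhs = 13, matching y values: none (0 points).
  x = 8: rhs = 17, matching y values: 6, 13 (2 points).
  x = 9: rhs = 12, matching y values: none (0 points).
  x = 10: rhs = 4, matching y values: 2, 17 (2 points).
  x = 11: rhs = 18, matching y values: none (0 points).
  x = 12: rhs = 3, matching y values: none (0 points).
  x = 13: rhs = 3, matching y values: none (0 points).
  x = 14: rhs = 5, matching y values: 9, 10 (2 points).
  x = 15: rhs = 15, matching y values: none (0 points).
  x = 16: rhs = 1, matching y values: 1, 18 (2 points).
  x = 17: rhs = 7, matching y values: 8, 11 (2 points).
  x = 18: rhs = 1, matching y values: 1, 18 (2 points).
Total affine count: 18.
Full point count |E(F_19)| = 18 + 1 = 19.
Hasse bound: |19 − (19+1)| = |-1| = 1 ≤ 2√19 ≈ 8.7178 ✓.


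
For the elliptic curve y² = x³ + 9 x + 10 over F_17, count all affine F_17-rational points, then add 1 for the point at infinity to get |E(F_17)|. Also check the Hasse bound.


Affine points = {(2, 6), (2, 11), (3, 8), (3, 9), (4, 5), (4, 12), (6, 5), (6, 12), (7, 5), (7, 12), (8, 4), (8, 13), (9, 2), (9, 15), (15, 1), (15, 16), (16, 0)}; affine count = 17; |E(F_17)| = 18.

Discriminant check: Δ ∝ 4a³ + 27b² = 4·9³ + 27·10² = 4·729 + 27·100 ≡ 6 (mod 17). Nonzero ⇒ E is nonsingular.
For each x ∈ F_17, compute rhs = x³ + 9·x + 10 mod 17, then count y ∈ F_17 with y² ≡ rhs.
  x = 0: rhs = 10, matching y values: none (0 points).
  x = 1: rhs = 3, matching y values: none (0 points).
  x = 2: rhs = 2, matching y values: 6, 11 (2 points).
  x = 3: rhs = 13, matching y values: 8, 9 (2 points).
  x = 4: rhs = 8, matching y values: 5, 12 (2 points).
  x = 5: rhs = 10, matching y values: none (0 points).
  x = 6: rhs = 8, matching y values: 5, 12 (2 points).
  x = 7: rhs = 8, matching y values: 5, 12 (2 points).
  x = 8: rhs = 16, matching y values: 4, 13 (2 points).
  x = 9: rhs = 4, matching y values: 2, 15 (2 points).
  x = 10: rhs = 12, matching y values: none (0 points).
  x = 11: rhs = 12, matching y values: none (0 points).
  x = 12: rhs = 10, matching y values: none (0 points).
  x = 13: rhs = 12, matching y values: none (0 points).
  x = 14: rhs = 7, matching y values: none (0 points).
  x = 15: rhs = 1, matching y values: 1, 16 (2 points).
  x = 16: rhs = 0, matching y values: 0 (1 points).
Total affine count: 17.
Full point count |E(F_17)| = 17 + 1 = 18.
Hasse bound: |18 − (17+1)| = |0| = 0 ≤ 2√17 ≈ 8.2462 ✓.


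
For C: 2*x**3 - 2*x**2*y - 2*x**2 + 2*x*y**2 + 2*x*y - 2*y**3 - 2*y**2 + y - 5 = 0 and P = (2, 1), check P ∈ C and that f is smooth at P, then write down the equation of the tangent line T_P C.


Tangent line at P: 12*x - 5*y - 19 = 0.

Step 1: f(2, 1) = 0, so P lies on C.
Step 2: partial derivatives
  f_x(x, y) = 6*x**2 - 4*x*y - 4*x + 2*y**2 + 2*y, f_y(x, y) = -2*x**2 + 4*x*y + 2*x - 6*y**2 - 4*y + 1.
  f_x(P) = 12, f_y(P) = -5 (gradient nonzero, so P is smooth).
Step 3: tangent line at P: 12·(x − 2) + -5·(y − 1) = 0.
Expanding: 12*x - 5*y - 19 = 0.


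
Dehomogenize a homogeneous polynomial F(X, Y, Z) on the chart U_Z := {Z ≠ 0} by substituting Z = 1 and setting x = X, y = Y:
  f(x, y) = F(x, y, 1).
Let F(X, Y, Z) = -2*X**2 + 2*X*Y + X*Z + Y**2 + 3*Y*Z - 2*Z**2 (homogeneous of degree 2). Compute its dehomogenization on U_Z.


f(x, y) = -2*x**2 + 2*x*y + x + y**2 + 3*y - 2

On U_Z we set Z = 1. Each monomial c·X^i·Y^j·Z^k in F becomes c·x^i·y^j·1^k = c·x^i·y^j.
Substituting Z = 1: F(X, Y, 1) = -2*x**2 + 2*x*y + x + y**2 + 3*y - 2.
Note: deg(f) ≤ deg(F) = 2; strict inequality happens when F is divisible by Z (lost terms).


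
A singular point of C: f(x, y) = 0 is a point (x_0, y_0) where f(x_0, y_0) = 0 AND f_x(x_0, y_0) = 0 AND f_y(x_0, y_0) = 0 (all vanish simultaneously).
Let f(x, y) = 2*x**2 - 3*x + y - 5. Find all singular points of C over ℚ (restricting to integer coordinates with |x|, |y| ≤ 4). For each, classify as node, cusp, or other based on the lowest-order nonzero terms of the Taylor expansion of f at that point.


No singular points in the scanned grid; C is smooth there.

Compute partial derivatives:
  f_x = 4*x - 3.
  f_y = 1.
f_y = 1 is a nonzero constant, so f_y never vanishes: no point (x, y) can satisfy f = f_x = f_y = 0. In particular no (x, y) ∈ {−4, ..., 4}² is singular; the curve is smooth.


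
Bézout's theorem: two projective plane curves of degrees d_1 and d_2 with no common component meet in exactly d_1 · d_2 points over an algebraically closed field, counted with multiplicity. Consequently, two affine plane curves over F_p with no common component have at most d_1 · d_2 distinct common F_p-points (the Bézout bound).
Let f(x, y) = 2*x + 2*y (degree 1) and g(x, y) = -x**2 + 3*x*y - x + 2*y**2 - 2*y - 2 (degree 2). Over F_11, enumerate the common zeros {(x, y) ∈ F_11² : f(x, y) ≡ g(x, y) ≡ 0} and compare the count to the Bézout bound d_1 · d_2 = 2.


Common zeros: ∅; count = 0; Bézout bound = 2.

deg(f) = 1, deg(g) = 2, so Bézout bound = 2.
Scan x ∈ F_11. For each x, list the y ∈ F_11 with f(x, y) ≡ 0 and those with g(x, y) ≡ 0 (mod 11); the common zeros in that column are the intersection.
  x = 0: f ≡ 0 at y ∈ {0}; g ≡ 0 at y ∈ {4, 8}; common: ∅.
  x = 1: f ≡ 0 at y ∈ {10}; g ≡ 0 at y ∈ {8}; common: ∅.
  x = 2: f ≡ 0 at y ∈ {9}; g ≡ 0 at y ∈ {3, 6}; common: ∅.
  x = 3: f ≡ 0 at y ∈ {8}; g ≡ 0 at y ∈ ∅; common: ∅.
  x = 4: f ≡ 0 at y ∈ {7}; g ≡ 0 at y ∈ {0, 6}; common: ∅.
  x = 5: f ≡ 0 at y ∈ {6}; g ≡ 0 at y ∈ ∅; common: ∅.
  x = 6: f ≡ 0 at y ∈ {5}; g ≡ 0 at y ∈ {0, 3}; common: ∅.
  x = 7: f ≡ 0 at y ∈ {4}; g ≡ 0 at y ∈ {9}; common: ∅.
  x = 8: f ≡ 0 at y ∈ {3}; g ≡ 0 at y ∈ {2, 9}; common: ∅.
  x = 9: f ≡ 0 at y ∈ {2}; g ≡ 0 at y ∈ ∅; common: ∅.
  x = 10: f ≡ 0 at y ∈ {1}; g ≡ 0 at y ∈ ∅; common: ∅.
Collecting: common zeros = ∅, so the count is 0.
Comparison with the Bézout bound: 0 ≤ 2 = deg(f)·deg(g), as expected for curves with no common component (the affine F_11-count falls short of the bound because intersections may lie at infinity, over extension fields, or carry multiplicity).


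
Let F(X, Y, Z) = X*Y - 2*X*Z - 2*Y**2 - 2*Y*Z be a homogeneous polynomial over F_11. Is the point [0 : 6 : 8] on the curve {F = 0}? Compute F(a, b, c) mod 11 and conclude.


F(0,6,8) ≡ 8 (mod 11); P is NOT on the curve.

Evaluate F(0, 6, 8) term-by-term (mod 11).
  X*Y ↦ 1·0·6·1 = 0
  -2*X*Z ↦ -2·0·1·8 = 0
  -2*Y**2 ↦ -2·1·36·1 = -72
  -2*Y*Z ↦ -2·1·6·8 = -96
Sum: F(0, 6, 8) = (0) + (0) + (-72) + (-96) = -168.
Reducing mod 11: -168 ≡ 8 (mod 11).
Since F(a, b, c) ≡ 8 ≠ 0 (mod 11), P does NOT lie on the curve.


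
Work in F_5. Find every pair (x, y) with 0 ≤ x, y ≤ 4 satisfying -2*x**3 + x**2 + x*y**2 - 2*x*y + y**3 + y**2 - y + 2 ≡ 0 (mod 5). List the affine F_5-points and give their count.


Affine F_5-points: {(0, 3), (1, 4), (2, 0), (2, 2), (3, 1), (4, 0), (4, 2), (4, 3)}; count = 8.

For each of the 25 pairs (x, y) ∈ F_5², evaluate f(x, y) mod 5. Record the zeros.
  x = 0: [0↦2, 1↦3, 2↦2, 3↦0, 4↦3]  zeros at y ∈ {3}
  x = 1: [0↦1, 1↦1, 2↦1, 3↦2, 4↦0]  zeros at y ∈ {4}
  x = 2: [0↦0, 1↦4, 2↦0, 3↦4, 4↦2]  zeros at y ∈ {0, 2}
  x = 3: [0↦2, 1↦0, 2↦2, 3↦4, 4↦2]  zeros at y ∈ {1}
  x = 4: [0↦0, 1↦2, 2↦0, 3↦0, 4↦3]  zeros at y ∈ {0, 2, 3}
Collecting zeros: affine points = {(0, 3), (1, 4), (2, 0), (2, 2), (3, 1), (4, 0), (4, 2), (4, 3)}.
Total count |C(F_5)_aff| = 8.


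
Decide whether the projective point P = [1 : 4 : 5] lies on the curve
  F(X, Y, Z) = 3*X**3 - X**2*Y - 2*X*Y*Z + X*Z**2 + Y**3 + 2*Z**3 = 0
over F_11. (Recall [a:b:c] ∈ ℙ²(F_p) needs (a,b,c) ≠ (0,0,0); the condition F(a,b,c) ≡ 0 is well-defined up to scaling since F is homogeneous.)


F(1,4,5) ≡ 1 (mod 11); P is NOT on the curve.

Evaluate F(1, 4, 5) term-by-term (mod 11).
  3*X**3 ↦ 3·1·1·1 = 3
  -X**2*Y ↦ -1·1·4·1 = -4
  -2*X*Y*Z ↦ -2·1·4·5 = -40
  X*Z**2 ↦ 1·1·1·25 = 25
  Y**3 ↦ 1·1·64·1 = 64
  2*Z**3 ↦ 2·1·1·125 = 250
Sum: F(1, 4, 5) = (3) + (-4) + (-40) + (25) + (64) + (250) = 298.
Reducing mod 11: 298 ≡ 1 (mod 11).
Since F(a, b, c) ≡ 1 ≠ 0 (mod 11), P does NOT lie on the curve.


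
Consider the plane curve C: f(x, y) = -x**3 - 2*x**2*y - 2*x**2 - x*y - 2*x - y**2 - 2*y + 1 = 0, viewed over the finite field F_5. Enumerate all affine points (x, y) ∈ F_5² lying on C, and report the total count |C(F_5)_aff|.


Affine F_5-points: {(1, 1), (1, 4), (3, 0), (3, 2)}; count = 4.

For each of the 25 pairs (x, y) ∈ F_5², evaluate f(x, y) mod 5. Record the zeros.
  x = 0: [0↦1, 1↦3, 2↦3, 3↦1, 4↦2]  zeros at y ∈ ∅
  x = 1: [0↦1, 1↦0, 2↦2, 3↦2, 4↦0]  zeros at y ∈ {1, 4}
  x = 2: [0↦1, 1↦3, 2↦3, 3↦1, 4↦2]  zeros at y ∈ ∅
  x = 3: [0↦0, 1↦1, 2↦0, 3↦2, 4↦2]  zeros at y ∈ {0, 2}
  x = 4: [0↦2, 1↦3, 2↦2, 3↦4, 4↦4]  zeros at y ∈ ∅
Collecting zeros: affine points = {(1, 1), (1, 4), (3, 0), (3, 2)}.
Total count |C(F_5)_aff| = 4.


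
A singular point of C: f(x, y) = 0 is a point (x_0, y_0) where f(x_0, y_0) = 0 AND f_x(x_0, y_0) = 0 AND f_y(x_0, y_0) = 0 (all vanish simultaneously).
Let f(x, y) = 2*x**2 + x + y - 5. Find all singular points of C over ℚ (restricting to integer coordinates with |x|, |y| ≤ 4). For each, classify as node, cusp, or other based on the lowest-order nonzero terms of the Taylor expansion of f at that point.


No singular points in the scanned grid; C is smooth there.

Compute partial derivatives:
  f_x = 4*x + 1.
  f_y = 1.
f_y = 1 is a nonzero constant, so f_y never vanishes: no point (x, y) can satisfy f = f_x = f_y = 0. In particular no (x, y) ∈ {−4, ..., 4}² is singular; the curve is smooth.


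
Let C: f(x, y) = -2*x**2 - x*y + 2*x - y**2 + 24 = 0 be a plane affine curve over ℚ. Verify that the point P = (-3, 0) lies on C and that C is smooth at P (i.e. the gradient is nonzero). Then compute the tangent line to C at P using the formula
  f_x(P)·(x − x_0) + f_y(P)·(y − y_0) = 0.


Tangent line at P: 14*x + 3*y + 42 = 0.

Step 1: f(-3, 0) = 0, so P lies on C.
Step 2: partial derivatives
  f_x(x, y) = -4*x - y + 2, f_y(x, y) = -x - 2*y.
  f_x(P) = 14, f_y(P) = 3 (gradient nonzero, so P is smooth).
Step 3: tangent line at P: 14·(x − -3) + 3·(y − 0) = 0.
Expanding: 14*x + 3*y + 42 = 0.


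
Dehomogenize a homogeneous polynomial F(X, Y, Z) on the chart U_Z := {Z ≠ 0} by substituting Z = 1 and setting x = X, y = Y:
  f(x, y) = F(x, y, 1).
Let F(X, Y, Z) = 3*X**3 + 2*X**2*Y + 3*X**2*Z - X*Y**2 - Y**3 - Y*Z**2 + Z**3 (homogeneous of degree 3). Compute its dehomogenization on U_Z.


f(x, y) = 3*x**3 + 2*x**2*y + 3*x**2 - x*y**2 - y**3 - y + 1

On U_Z we set Z = 1. Each monomial c·X^i·Y^j·Z^k in F becomes c·x^i·y^j·1^k = c·x^i·y^j.
Substituting Z = 1: F(X, Y, 1) = 3*x**3 + 2*x**2*y + 3*x**2 - x*y**2 - y**3 - y + 1.
Note: deg(f) ≤ deg(F) = 3; strict inequality happens when F is divisible by Z (lost terms).


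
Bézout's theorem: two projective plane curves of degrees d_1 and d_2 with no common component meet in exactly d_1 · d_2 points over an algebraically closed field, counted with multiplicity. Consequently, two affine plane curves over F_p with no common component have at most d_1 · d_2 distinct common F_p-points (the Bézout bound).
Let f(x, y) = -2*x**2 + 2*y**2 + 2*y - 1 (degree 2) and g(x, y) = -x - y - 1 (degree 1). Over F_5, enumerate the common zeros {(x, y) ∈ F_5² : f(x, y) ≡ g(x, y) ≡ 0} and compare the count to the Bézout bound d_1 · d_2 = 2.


Common zeros: {(3, 1)}; count = 1; Bézout bound = 2.

deg(f) = 2, deg(g) = 1, so Bézout bound = 2.
Scan x ∈ F_5. For each x, list the y ∈ F_5 with f(x, y) ≡ 0 and those with g(x, y) ≡ 0 (mod 5); the common zeros in that column are the intersection.
  x = 0: f ≡ 0 at y ∈ ∅; g ≡ 0 at y ∈ {4}; common: ∅.
  x = 1: f ≡ 0 at y ∈ ∅; g ≡ 0 at y ∈ {3}; common: ∅.
  x = 2: f ≡ 0 at y ∈ {1, 3}; g ≡ 0 at y ∈ {2}; common: ∅.
  x = 3: f ≡ 0 at y ∈ {1, 3}; g ≡ 0 at y ∈ {1}; common: {1}.
  x = 4: f ≡ 0 at y ∈ ∅; g ≡ 0 at y ∈ {0}; common: ∅.
Collecting: common zeros = {(3, 1)}, so the count is 1.
Comparison with the Bézout bound: 1 ≤ 2 = deg(f)·deg(g), as expected for curves with no common component (the affine F_5-count falls short of the bound because intersections may lie at infinity, over extension fields, or carry multiplicity).


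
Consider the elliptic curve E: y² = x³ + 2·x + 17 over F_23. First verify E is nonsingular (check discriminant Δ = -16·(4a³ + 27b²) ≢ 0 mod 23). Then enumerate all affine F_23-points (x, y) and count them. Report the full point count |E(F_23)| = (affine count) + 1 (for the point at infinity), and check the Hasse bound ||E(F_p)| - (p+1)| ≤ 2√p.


Affine points = {(2, 11), (2, 12), (3, 2), (3, 21), (7, 11), (7, 12), (8, 4), (8, 19), (10, 5), (10, 18), (11, 6), (11, 17), (13, 3), (13, 20), (14, 11), (14, 12), (15, 8), (15, 15)}; affine count = 18; |E(F_23)| = 19.

Discriminant check: Δ ∝ 4a³ + 27b² = 4·2³ + 27·17² = 4·8 + 27·289 ≡ 15 (mod 23). Nonzero ⇒ E is nonsingular.
For each x ∈ F_23, compute rhs = x³ + 2·x + 17 mod 23, then count y ∈ F_23 with y² ≡ rhs.
  x = 0: rhs = 17, matching y values: none (0 points).
  x = 1: rhs = 20, matching y values: none (0 points).
  x = 2: rhs = 6, matching y values: 11, 12 (2 points).
  x = 3: rhs = 4, matching y values: 2, 21 (2 points).
  x = 4: rhs = 20, matching y values: none (0 points).
  x = 5: rhs = 14, matching y values: none (0 points).
  x = 6: rhs = 15, matching y values: none (0 points).
  x = 7: rhs = 6, matching y values: 11, 12 (2 points).
  x = 8: rhs = 16, matching y values: 4, 19 (2 points).
  x = 9: rhs = 5, matching y values: none (0 points).
  x = 10: rhs = 2, matching y values: 5, 18 (2 points).
  x = 11: rhs = 13, matching y values: 6, 17 (2 points).
  x = 12: rhs = 21, matching y values: none (0 points).
  x = 13: rhs = 9, matching y values: 3, 20 (2 points).
  x = 14: rhs = 6, matching y values: 11, 12 (2 points).
  x = 15: rhs = 18, matching y values: 8, 15 (2 points).
  x = 16: rhs = 5, matching y values: none (0 points).
  x = 17: rhs = 19, matching y values: none (0 points).
  x = 18: rhs = 20, matching y values: none (0 points).
  x = 19: rhs = 14, matching y values: none (0 points).
  x = 20: rhs = 7, matching y values: none (0 points).
  x = 21: rhs = 5, matching y values: none (0 points).
  x = 22: rhs = 14, matching y values: none (0 points).
Total affine count: 18.
Full point count |E(F_23)| = 18 + 1 = 19.
Hasse bound: |19 − (23+1)| = |-5| = 5 ≤ 2√23 ≈ 9.5917 ✓.


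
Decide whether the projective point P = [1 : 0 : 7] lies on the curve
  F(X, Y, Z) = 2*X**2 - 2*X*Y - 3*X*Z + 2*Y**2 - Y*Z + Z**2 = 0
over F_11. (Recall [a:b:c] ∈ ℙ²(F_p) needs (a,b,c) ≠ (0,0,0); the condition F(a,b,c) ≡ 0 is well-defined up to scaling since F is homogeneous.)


F(1,0,7) ≡ 8 (mod 11); P is NOT on the curve.

Evaluate F(1, 0, 7) term-by-term (mod 11).
  2*X**2 ↦ 2·1·1·1 = 2
  -2*X*Y ↦ -2·1·0·1 = 0
  -3*X*Z ↦ -3·1·1·7 = -21
  2*Y**2 ↦ 2·1·0·1 = 0
  -Y*Z ↦ -1·1·0·7 = 0
  Z**2 ↦ 1·1·1·49 = 49
Sum: F(1, 0, 7) = (2) + (0) + (-21) + (0) + (0) + (49) = 30.
Reducing mod 11: 30 ≡ 8 (mod 11).
Since F(a, b, c) ≡ 8 ≠ 0 (mod 11), P does NOT lie on the curve.


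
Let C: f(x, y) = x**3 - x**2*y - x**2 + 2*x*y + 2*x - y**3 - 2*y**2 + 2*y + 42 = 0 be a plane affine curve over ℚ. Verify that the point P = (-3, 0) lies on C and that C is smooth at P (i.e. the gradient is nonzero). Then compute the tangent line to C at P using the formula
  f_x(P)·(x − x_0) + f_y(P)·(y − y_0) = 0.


Tangent line at P: 35*x - 13*y + 105 = 0.

Step 1: f(-3, 0) = 0, so P lies on C.
Step 2: partial derivatives
  f_x(x, y) = 3*x**2 - 2*x*y - 2*x + 2*y + 2, f_y(x, y) = -x**2 + 2*x - 3*y**2 - 4*y + 2.
  f_x(P) = 35, f_y(P) = -13 (gradient nonzero, so P is smooth).
Step 3: tangent line at P: 35·(x − -3) + -13·(y − 0) = 0.
Expanding: 35*x - 13*y + 105 = 0.


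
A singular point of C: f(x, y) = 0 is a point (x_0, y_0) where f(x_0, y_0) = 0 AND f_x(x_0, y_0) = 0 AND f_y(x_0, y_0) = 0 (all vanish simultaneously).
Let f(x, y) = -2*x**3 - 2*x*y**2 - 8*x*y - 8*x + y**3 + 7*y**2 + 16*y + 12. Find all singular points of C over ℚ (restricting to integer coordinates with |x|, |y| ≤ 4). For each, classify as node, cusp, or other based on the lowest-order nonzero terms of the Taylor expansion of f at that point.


Singular points: {(0, -2)}; classification: cusp.

Compute partial derivatives:
  f_x = -6*x**2 - 2*y**2 - 8*y - 8.
  f_y = -4*x*y - 8*x + 3*y**2 + 14*y + 16.
Scan x_0 ∈ {−4, ..., 4}. For each x_0, f_y(x_0, y) is a polynomial in y; find its integer roots y ∈ {−4, ..., 4}, then test f_x and f at those candidates.
  x = -4: f_y(-4, y) = 3*y**2 + 30*y + 48; vanishes at y ∈ {-2}. (-4, -2): f_x = -96 ≠ 0.
  x = -3: f_y(-3, y) = 3*y**2 + 26*y + 40; vanishes at y ∈ {-2}. (-3, -2): f_x = -54 ≠ 0.
  x = -2: f_y(-2, y) = 3*y**2 + 22*y + 32; vanishes at y ∈ {-2}. (-2, -2): f_x = -24 ≠ 0.
  x = -1: f_y(-1, y) = 3*y**2 + 18*y + 24; vanishes at y ∈ {-4, -2}. (-1, -4): f_x = -14 ≠ 0; (-1, -2): f_x = -6 ≠ 0.
  x = 0: f_y(0, y) = 3*y**2 + 14*y + 16; vanishes at y ∈ {-2}. (0, -2): f_x = 0, f = 0 — SINGULAR.
  x = 1: f_y(1, y) = 3*y**2 + 10*y + 8; vanishes at y ∈ {-2}. (1, -2): f_x = -6 ≠ 0.
  x = 2: f_y(2, y) = 3*y**2 + 6*y; vanishes at y ∈ {-2, 0}. (2, -2): f_x = -24 ≠ 0; (2, 0): f_x = -32 ≠ 0.
  x = 3: f_y(3, y) = 3*y**2 + 2*y - 8; vanishes at y ∈ {-2}. (3, -2): f_x = -54 ≠ 0.
  x = 4: f_y(4, y) = 3*y**2 - 2*y - 16; vanishes at y ∈ {-2}. (4, -2): f_x = -96 ≠ 0.
Only singular point on the grid: (0, -2).
Classify: substitute x = 0 + u, y = -2 + v and expand: f = -2*u**3 - 2*u*v**2 + v**3 + v**2.
No constant or linear terms (consistent with a singular point). Quadratic part: v**2. Cubic part: -2*u**3 - 2*u*v**2 + v**3.
The quadratic part v**2 is a perfect square, so there is a single (double) tangent line v = 0, i.e. y = -2. Restricting the cubic part to that line (v = 0) leaves -2*u**3 ≠ 0, so f is not divisible by v and the branch is v² ≈ 2*u**3 to lowest order — this is a cusp.
Classification: cusp.


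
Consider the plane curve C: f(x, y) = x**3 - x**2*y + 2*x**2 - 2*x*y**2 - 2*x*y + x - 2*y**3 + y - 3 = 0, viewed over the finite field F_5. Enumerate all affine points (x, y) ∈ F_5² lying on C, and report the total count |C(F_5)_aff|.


Affine F_5-points: {(1, 1), (2, 0), (2, 4), (3, 0), (3, 3), (3, 4)}; count = 6.

For each of the 25 pairs (x, y) ∈ F_5², evaluate f(x, y) mod 5. Record the zeros.
  x = 0: [0↦2, 1↦1, 2↦3, 3↦1, 4↦3]  zeros at y ∈ ∅
  x = 1: [0↦1, 1↦0, 2↦3, 3↦3, 4↦3]  zeros at y ∈ {1}
  x = 2: [0↦0, 1↦2, 2↦4, 3↦4, 4↦0]  zeros at y ∈ {0, 4}
  x = 3: [0↦0, 1↦3, 2↦2, 3↦0, 4↦0]  zeros at y ∈ {0, 3, 4}
  x = 4: [0↦2, 1↦4, 2↦3, 3↦2, 4↦4]  zeros at y ∈ ∅
Collecting zeros: affine points = {(1, 1), (2, 0), (2, 4), (3, 0), (3, 3), (3, 4)}.
Total count |C(F_5)_aff| = 6.


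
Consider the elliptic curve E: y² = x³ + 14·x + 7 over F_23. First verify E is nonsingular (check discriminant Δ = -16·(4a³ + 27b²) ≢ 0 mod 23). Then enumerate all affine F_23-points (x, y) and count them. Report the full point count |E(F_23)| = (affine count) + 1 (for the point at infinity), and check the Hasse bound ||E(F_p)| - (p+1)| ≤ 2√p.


Affine points = {(4, 9), (4, 14), (5, 8), (5, 15), (6, 10), (6, 13), (14, 7), (14, 16), (15, 2), (15, 21), (16, 7), (16, 16), (17, 11), (17, 12), (19, 5), (19, 18)}; affine count = 16; |E(F_23)| = 17.

Discriminant check: Δ ∝ 4a³ + 27b² = 4·14³ + 27·7² = 4·2744 + 27·49 ≡ 17 (mod 23). Nonzero ⇒ E is nonsingular.
For each x ∈ F_23, compute rhs = x³ + 14·x + 7 mod 23, then count y ∈ F_23 with y² ≡ rhs.
  x = 0: rhs = 7, matching y values: none (0 points).
  x = 1: rhs = 22, matching y values: none (0 points).
  x = 2: rhs = 20, matching y values: none (0 points).
  x = 3: rhs = 7, matching y values: none (0 points).
  x = 4: rhs = 12, matching y values: 9, 14 (2 points).
  x = 5: rhs = 18, matching y values: 8, 15 (2 points).
  x = 6: rhs = 8, matching y values: 10, 13 (2 points).
  x = 7: rhs = 11, matching y values: none (0 points).
  x = 8: rhs = 10, matching y values: none (0 points).
  x = 9: rhs = 11, matching y values: none (0 points).
  x = 10: rhs = 20, matching y values: none (0 points).
  x = 11: rhs = 20, matching y values: none (0 points).
  x = 12: rhs = 17, matching y values: none (0 points).
  x = 13: rhs = 17, matching y values: none (0 points).
  x = 14: rhs = 3, matching y values: 7, 16 (2 points).
  x = 15: rhs = 4, matching y values: 2, 21 (2 points).
  x = 16: rhs = 3, matching y values: 7, 16 (2 points).
  x = 17: rhs = 6, matching y values: 11, 12 (2 points).
  x = 18: rhs = 19, matching y values: none (0 points).
  x = 19: rhs = 2, matching y values: 5, 18 (2 points).
  x = 20: rhs = 7, matching y values: none (0 points).
  x = 21: rhs = 17, matching y values: none (0 points).
  x = 22: rhs = 15, matching y values: none (0 points).
Total affine count: 16.
Full point count |E(F_23)| = 16 + 1 = 17.
Hasse bound: |17 − (23+1)| = |-7| = 7 ≤ 2√23 ≈ 9.5917 ✓.


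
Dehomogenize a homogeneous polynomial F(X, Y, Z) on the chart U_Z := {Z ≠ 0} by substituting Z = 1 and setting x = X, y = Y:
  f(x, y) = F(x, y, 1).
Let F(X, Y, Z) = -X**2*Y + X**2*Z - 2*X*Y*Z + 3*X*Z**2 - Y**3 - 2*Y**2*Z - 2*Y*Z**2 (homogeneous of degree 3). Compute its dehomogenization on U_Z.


f(x, y) = -x**2*y + x**2 - 2*x*y + 3*x - y**3 - 2*y**2 - 2*y

On U_Z we set Z = 1. Each monomial c·X^i·Y^j·Z^k in F becomes c·x^i·y^j·1^k = c·x^i·y^j.
Substituting Z = 1: F(X, Y, 1) = -x**2*y + x**2 - 2*x*y + 3*x - y**3 - 2*y**2 - 2*y.
Note: deg(f) ≤ deg(F) = 3; strict inequality happens when F is divisible by Z (lost terms).


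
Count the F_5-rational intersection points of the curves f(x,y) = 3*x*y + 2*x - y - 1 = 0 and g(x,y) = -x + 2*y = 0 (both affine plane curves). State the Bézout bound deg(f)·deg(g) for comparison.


Common zeros: ∅; count = 0; Bézout bound = 2.

deg(f) = 2, deg(g) = 1, so Bézout bound = 2.
Scan x ∈ F_5. For each x, list the y ∈ F_5 with f(x, y) ≡ 0 and those with g(x, y) ≡ 0 (mod 5); the common zeros in that column are the intersection.
  x = 0: f ≡ 0 at y ∈ {4}; g ≡ 0 at y ∈ {0}; common: ∅.
  x = 1: f ≡ 0 at y ∈ {2}; g ≡ 0 at y ∈ {3}; common: ∅.
  x = 2: f ≡ 0 at y ∈ ∅; g ≡ 0 at y ∈ {1}; common: ∅.
  x = 3: f ≡ 0 at y ∈ {0}; g ≡ 0 at y ∈ {4}; common: ∅.
  x = 4: f ≡ 0 at y ∈ {3}; g ≡ 0 at y ∈ {2}; common: ∅.
Collecting: common zeros = ∅, so the count is 0.
Comparison with the Bézout bound: 0 ≤ 2 = deg(f)·deg(g), as expected for curves with no common component (the affine F_5-count falls short of the bound because intersections may lie at infinity, over extension fields, or carry multiplicity).


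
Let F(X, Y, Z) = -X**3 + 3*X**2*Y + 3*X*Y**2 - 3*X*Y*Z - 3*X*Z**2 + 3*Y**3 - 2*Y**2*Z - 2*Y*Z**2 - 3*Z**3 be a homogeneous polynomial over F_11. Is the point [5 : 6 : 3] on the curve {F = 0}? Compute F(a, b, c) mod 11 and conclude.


F(5,6,3) ≡ 10 (mod 11); P is NOT on the curve.

Evaluate F(5, 6, 3) term-by-term (mod 11).
  -X**3 ↦ -1·125·1·1 = -125
  3*X**2*Y ↦ 3·25·6·1 = 450
  3*X*Y**2 ↦ 3·5·36·1 = 540
  -3*X*Y*Z ↦ -3·5·6·3 = -270
  -3*X*Z**2 ↦ -3·5·1·9 = -135
  3*Y**3 ↦ 3·1·216·1 = 648
  -2*Y**2*Z ↦ -2·1·36·3 = -216
  -2*Y*Z**2 ↦ -2·1·6·9 = -108
  -3*Z**3 ↦ -3·1·1·27 = -81
Sum: F(5, 6, 3) = (-125) + (450) + (540) + (-270) + (-135) + (648) + (-216) + (-108) + (-81) = 703.
Reducing mod 11: 703 ≡ 10 (mod 11).
Since F(a, b, c) ≡ 10 ≠ 0 (mod 11), P does NOT lie on the curve.
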